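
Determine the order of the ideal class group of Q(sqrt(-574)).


K = Q(sqrt(-574)). d mod 4 = 2, so D = disc(K) = 4d = -2296
h(K) equals the number of primitive reduced positive-definite forms (a, b, c) = a*x^2 + b*x*y + c*y^2 with b^2 - 4ac = D,
where reduced means |b| <= a <= c, with b >= 0 whenever |b| = a or a = c, and primitive means gcd(a, b, c) = 1.
Reduced forces 3a^2 <= |D| = 2296, so 1 <= a <= 27; b must have the parity of D, and c = (b^2 - D)/(4a) must be an integer >= a.
Enumerate a = 1..27, b in [-a, a]:
  a=1: (1, 0, 574)  [1]
  a=2: (2, 0, 287)  [1]
  a=3..4: none
  a=5: (5, -2, 115), (5, 2, 115)  [2]
  a=6: none
  a=7: (7, 0, 82)  [1]
  a=8..9: none
  a=10: (10, -8, 59), (10, 8, 59)  [2]
  a=11: (11, -6, 53), (11, 6, 53)  [2]
  a=12..13: none
  a=14: (14, 0, 41)  [1]
  a=15..16: none
  a=17: (17, -4, 34), (17, 4, 34)  [2]
  a=18..21: none
  a=22: (22, -16, 29), (22, 16, 29)  [2]
  a=23: (23, -2, 25), (23, 2, 25)  [2]
  a=24..27: none
Total reduced forms: 1 + 1 + 2 + 1 + 2 + 2 + 1 + 2 + 2 + 2 = 16
h = 16

16


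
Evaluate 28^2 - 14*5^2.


x^2 - d*y^2
= 28^2 - 14*5^2
= 784 - 350
= 434

434


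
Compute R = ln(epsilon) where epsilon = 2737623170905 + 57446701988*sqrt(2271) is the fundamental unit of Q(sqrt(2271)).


epsilon = 2737623170905 + 57446701988*sqrt(2271)
= 5.4752e+12
R = ln(5.4752e+12)
= 29.3313

29.3313


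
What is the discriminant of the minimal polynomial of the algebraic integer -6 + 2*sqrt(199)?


The element -6 + 2*sqrt(199) has minimal polynomial:
x^2 + 12*x - 760
Discriminant = (12)^2 - 4*(-760)
= 144 + 3040
= 3184

3184


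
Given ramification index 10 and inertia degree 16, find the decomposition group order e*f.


|D_P| = e * f
= 10 * 16
= 160

160


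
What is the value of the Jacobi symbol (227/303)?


Compute (227/303) via quadratic reciprocity:
  reciprocity: (227/303) -> -(303/227)
  reduce: (76/227)
  pull out 2: (2/227) = -1  (since 227 mod 8 = 3)
  pull out 2: (2/227) = -1  (since 227 mod 8 = 3)
  reciprocity: (19/227) -> -(227/19)
  reduce: (18/19)
  pull out 2: (2/19) = -1  (since 19 mod 8 = 3)
  reciprocity: (9/19) -> +(19/9)
  reduce: (1/9)
  (1/9) = 1
Product of signs = -1

-1


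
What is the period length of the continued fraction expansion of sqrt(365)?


Run the CF algorithm for sqrt(365).
a_0 = floor(sqrt(365)) = 19; set m_0=0, q_0=1.
Recurrence: m' = q*a - m,  q' = (d - m'^2)/q,  a' = floor((a_0 + m')/q').
  step 1: m=19, q=4, a=9
  step 2: m=17, q=19, a=1
  step 3: m=2, q=19, a=1
  step 4: m=17, q=4, a=9
  step 5: m=19, q=1, a=38
a_5 = 2*a_0 = 38, so the period closes here.
sqrt(365) = [19; 9, 1, 1, 9, 38]
Period length = 5

5


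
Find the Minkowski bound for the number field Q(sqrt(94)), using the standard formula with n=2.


d = 94, d mod 4 = 2, so disc(K) = 4d = 376; |disc(K)| = 376
Real quadratic field, so n = 2, s = r2 = 0, r1 = 2
M = (n!/n^n) * (4/pi)^s * sqrt(|disc(K)|) = (2!/2^2) * (4/pi)^0 * sqrt(376)
= 0.5 * 1.000000 * 19.390719
= 9.6954

9.6954


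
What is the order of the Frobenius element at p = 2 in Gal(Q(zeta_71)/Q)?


The Frobenius at p in Gal(Q(zeta_n)/Q) = (Z/nZ)* is the class of p, so its order is ord_71(2), the smallest k >= 1 with 2^k = 1 mod 71.
n = 71 = 71, phi(71) = 70; the order divides phi(n).
Divisors of 70: 1, 2, 5, 7, 10, 14, 35, 70
Repeated squaring mod 71: 2^1 = 2, 2^2 = 4, 2^4 = 16, 2^8 = 43, 2^16 = 3, 2^32 = 9, 2^64 = 10
Test divisors in increasing order:
  k=1: 2^1 = 2 mod 71
  k=2: 2^2 = 4 mod 71
  k=5: 2^5 = 16 * 2 = 32 mod 71
  k=7: 2^7 = 16 * 4 * 2 = 57 mod 71
  k=10: 2^10 = 43 * 4 = 30 mod 71
  k=14: 2^14 = 43 * 16 * 4 = 54 mod 71
  k=35: 2^35 = 9 * 4 * 2 = 1 mod 71  <- first divisor giving 1
Order = 35

35


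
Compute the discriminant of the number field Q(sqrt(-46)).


For K = Q(sqrt(d)) with d squarefree: disc(K) = d if d = 1 mod 4, and disc(K) = 4d if d = 2 or 3 mod 4.
Here d = -46, and d mod 4 = 2.
d = 2 mod 4, not 1 (O_K = Z[sqrt(d)]), so disc(K) = 4d = 4 * (-46) = -184

-184


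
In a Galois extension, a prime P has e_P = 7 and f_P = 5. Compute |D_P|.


|D_P| = e * f
= 7 * 5
= 35

35


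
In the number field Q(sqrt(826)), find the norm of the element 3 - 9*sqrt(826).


N(a + b*sqrt(d)) = a^2 - d*b^2
= (3)^2 - (826)*(-9)^2
= 9 - 66906
= -66897

-66897


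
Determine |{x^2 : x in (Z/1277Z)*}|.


For prime p, the number of non-zero quadratic residues is (p-1)/2.
= (1277-1)/2
= 638

638


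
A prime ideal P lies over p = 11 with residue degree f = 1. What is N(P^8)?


N(P^a) = p^(a*f)
= 11^(8*1)
= 11^8
= 214358881

214358881


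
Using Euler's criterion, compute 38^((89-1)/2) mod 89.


p = 89 is prime and the exponent is (p-1)/2 = 44, so by Euler's criterion 38^44 = (38/89) = +1 or -1 mod 89.
Compute by square-and-multiply:
  44 = 32 + 8 + 4 (binary 101100)
  Repeated squaring mod 89: 38^1 = 38, 38^2 = 20, 38^4 = 44, 38^8 = 67, 38^16 = 39, 38^32 = 8
  38^44 = 38^32 * 38^8 * 38^4 = 8 * 67 * 44 mod 89
    8 * 67 = 536 = 2 mod 89
    2 * 44 = 88 = 88 mod 89
  38^44 = 88 mod 89
Result 88 = p - 1 = -1 mod 89: 38 is a quadratic non-residue mod 89. As a residue in [0, p-1] the value is 88.
38^44 mod 89 = 88

88


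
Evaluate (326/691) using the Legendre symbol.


p = 691 is prime, so compute (326/691) with the reciprocity algorithm (Jacobi-symbol steps: pull out 2s via (2/n), flip via reciprocity, reduce):
  pull out 2: (2/691) = -1  (since 691 mod 8 = 3)
  reciprocity: (163/691) -> -(691/163)
  reduce: (39/163)
  reciprocity: (39/163) -> -(163/39)
  reduce: (7/39)
  reciprocity: (7/39) -> -(39/7)
  reduce: (4/7)
  pull out 2: (2/7) = +1  (since 7 mod 8 = 7)
  pull out 2: (2/7) = +1  (since 7 mod 8 = 7)
  (1/7) = 1
Product of signs = 1
(326/691) = 1

1


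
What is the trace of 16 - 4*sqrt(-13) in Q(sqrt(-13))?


Tr(a + b*sqrt(d)) = (a + b*sqrt(d)) + (a - b*sqrt(d)) = 2a
= 2 * (16)
= 32

32


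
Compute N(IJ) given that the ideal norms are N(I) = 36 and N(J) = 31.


N(IJ) = N(I) * N(J)
= 36 * 31
= 1116

1116


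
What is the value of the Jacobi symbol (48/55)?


Compute (48/55) via quadratic reciprocity:
  pull out 2: (2/55) = +1  (since 55 mod 8 = 7)
  pull out 2: (2/55) = +1  (since 55 mod 8 = 7)
  pull out 2: (2/55) = +1  (since 55 mod 8 = 7)
  pull out 2: (2/55) = +1  (since 55 mod 8 = 7)
  reciprocity: (3/55) -> -(55/3)
  reduce: (1/3)
  (1/3) = 1
Product of signs = -1

-1


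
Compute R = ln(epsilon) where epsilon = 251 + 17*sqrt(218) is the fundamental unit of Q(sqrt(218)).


epsilon = 251 + 17*sqrt(218)
= 502.0020
R = ln(502.0020)
= 6.2186

6.2186


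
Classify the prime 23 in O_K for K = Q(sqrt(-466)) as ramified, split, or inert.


K = Q(sqrt(-466)). Since d mod 4 = 2, disc(K) = -1864.
Check p | disc: -1864 mod 23 = 22.
p does not divide disc. Compute Legendre symbol (d/p):
17^((23-1)/2) mod 23 = -1
(d/p) = -1, so p is inert: (p) stays prime with e=1, f=2, g=1.
Therefore p is inert.

inert


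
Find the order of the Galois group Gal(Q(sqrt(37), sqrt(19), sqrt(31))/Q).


The 3 square roots of distinct primes are multiplicatively independent over Q,
so [K:Q] = 2^3 and Gal(K/Q) is isomorphic to (Z/2Z)^3.
|Gal| = 2^3 = 8

8


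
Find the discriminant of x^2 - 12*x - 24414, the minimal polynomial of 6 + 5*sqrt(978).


The element 6 + 5*sqrt(978) has minimal polynomial:
x^2 - 12*x - 24414
Discriminant = (-12)^2 - 4*(-24414)
= 144 + 97656
= 97800

97800


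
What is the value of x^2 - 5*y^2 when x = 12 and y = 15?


x^2 - d*y^2
= 12^2 - 5*15^2
= 144 - 1125
= -981

-981


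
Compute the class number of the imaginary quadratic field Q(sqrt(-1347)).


K = Q(sqrt(-1347)). d mod 4 = 1, so D = disc(K) = d = -1347
h(K) equals the number of primitive reduced positive-definite forms (a, b, c) = a*x^2 + b*x*y + c*y^2 with b^2 - 4ac = D,
where reduced means |b| <= a <= c, with b >= 0 whenever |b| = a or a = c, and primitive means gcd(a, b, c) = 1.
Reduced forces 3a^2 <= |D| = 1347, so 1 <= a <= 21; b must have the parity of D, and c = (b^2 - D)/(4a) must be an integer >= a.
Enumerate a = 1..21, b in [-a, a]:
  a=1: (1, 1, 337)  [1]
  a=2: none
  a=3: (3, 3, 113)  [1]
  a=4..6: none
  a=7: (7, -5, 49), (7, 5, 49)  [2]
  a=8..16: none
  a=17: (17, -9, 21), (17, 9, 21)  [2]
  a=18..21: none
Total reduced forms: 1 + 1 + 2 + 2 = 6
h = 6

6


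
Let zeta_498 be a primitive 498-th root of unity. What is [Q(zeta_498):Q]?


The degree equals Euler's totient phi(498).
498 = 2 * 3 * 83
phi(498) = 164

164


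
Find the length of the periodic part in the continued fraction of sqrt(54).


Run the CF algorithm for sqrt(54).
a_0 = floor(sqrt(54)) = 7; set m_0=0, q_0=1.
Recurrence: m' = q*a - m,  q' = (d - m'^2)/q,  a' = floor((a_0 + m')/q').
  step 1: m=7, q=5, a=2
  step 2: m=3, q=9, a=1
  step 3: m=6, q=2, a=6
  step 4: m=6, q=9, a=1
  step 5: m=3, q=5, a=2
  step 6: m=7, q=1, a=14
a_6 = 2*a_0 = 14, so the period closes here.
sqrt(54) = [7; 2, 1, 6, 1, 2, 14]
Period length = 6

6


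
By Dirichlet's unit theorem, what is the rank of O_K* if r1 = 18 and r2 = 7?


By Dirichlet's unit theorem:
rank = r1 + r2 - 1
= 18 + 7 - 1
= 24

24


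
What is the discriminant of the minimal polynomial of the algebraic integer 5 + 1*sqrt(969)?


The element 5 + 1*sqrt(969) has minimal polynomial:
x^2 - 10*x - 944
Discriminant = (-10)^2 - 4*(-944)
= 100 + 3776
= 3876

3876


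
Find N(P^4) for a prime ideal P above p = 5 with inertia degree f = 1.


N(P^a) = p^(a*f)
= 5^(4*1)
= 5^4
= 625

625


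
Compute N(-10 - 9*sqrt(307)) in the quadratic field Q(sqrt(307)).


N(a + b*sqrt(d)) = a^2 - d*b^2
= (-10)^2 - (307)*(-9)^2
= 100 - 24867
= -24767

-24767


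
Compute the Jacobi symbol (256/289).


Compute (256/289) via quadratic reciprocity:
  pull out 2: (2/289) = +1  (since 289 mod 8 = 1)
  pull out 2: (2/289) = +1  (since 289 mod 8 = 1)
  pull out 2: (2/289) = +1  (since 289 mod 8 = 1)
  pull out 2: (2/289) = +1  (since 289 mod 8 = 1)
  pull out 2: (2/289) = +1  (since 289 mod 8 = 1)
  pull out 2: (2/289) = +1  (since 289 mod 8 = 1)
  pull out 2: (2/289) = +1  (since 289 mod 8 = 1)
  pull out 2: (2/289) = +1  (since 289 mod 8 = 1)
  (1/289) = 1
Product of signs = 1

1


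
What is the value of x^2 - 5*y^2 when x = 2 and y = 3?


x^2 - d*y^2
= 2^2 - 5*3^2
= 4 - 45
= -41

-41


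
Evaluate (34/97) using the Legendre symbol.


p = 97 is prime, so compute (34/97) with the reciprocity algorithm (Jacobi-symbol steps: pull out 2s via (2/n), flip via reciprocity, reduce):
  pull out 2: (2/97) = +1  (since 97 mod 8 = 1)
  reciprocity: (17/97) -> +(97/17)
  reduce: (12/17)
  pull out 2: (2/17) = +1  (since 17 mod 8 = 1)
  pull out 2: (2/17) = +1  (since 17 mod 8 = 1)
  reciprocity: (3/17) -> +(17/3)
  reduce: (2/3)
  pull out 2: (2/3) = -1  (since 3 mod 8 = 3)
  (1/3) = 1
Product of signs = -1
(34/97) = -1

-1


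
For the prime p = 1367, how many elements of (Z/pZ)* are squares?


For prime p, the number of non-zero quadratic residues is (p-1)/2.
= (1367-1)/2
= 683

683


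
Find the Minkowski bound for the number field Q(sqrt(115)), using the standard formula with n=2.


d = 115, d mod 4 = 3, so disc(K) = 4d = 460; |disc(K)| = 460
Real quadratic field, so n = 2, s = r2 = 0, r1 = 2
M = (n!/n^n) * (4/pi)^s * sqrt(|disc(K)|) = (2!/2^2) * (4/pi)^0 * sqrt(460)
= 0.5 * 1.000000 * 21.447611
= 10.7238

10.7238


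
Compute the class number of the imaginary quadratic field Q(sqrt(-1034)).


K = Q(sqrt(-1034)). d mod 4 = 2, so D = disc(K) = 4d = -4136
h(K) equals the number of primitive reduced positive-definite forms (a, b, c) = a*x^2 + b*x*y + c*y^2 with b^2 - 4ac = D,
where reduced means |b| <= a <= c, with b >= 0 whenever |b| = a or a = c, and primitive means gcd(a, b, c) = 1.
Reduced forces 3a^2 <= |D| = 4136, so 1 <= a <= 37; b must have the parity of D, and c = (b^2 - D)/(4a) must be an integer >= a.
Enumerate a = 1..37, b in [-a, a]:
  a=1: (1, 0, 1034)  [1]
  a=2: (2, 0, 517)  [1]
  a=3: (3, -2, 345), (3, 2, 345)  [2]
  a=4: none
  a=5: (5, -2, 207), (5, 2, 207)  [2]
  a=6: (6, -4, 173), (6, 4, 173)  [2]
  a=7: (7, -6, 149), (7, 6, 149)  [2]
  a=8: none
  a=9: (9, -2, 115), (9, 2, 115)  [2]
  a=10: (10, -8, 105), (10, 8, 105)  [2]
  a=11: (11, 0, 94)  [1]
  a=12..13: none
  a=14: (14, -8, 75), (14, 8, 75)  [2]
  a=15: (15, -8, 70), (15, -2, 69), (15, 2, 69), (15, 8, 70)  [4]
  a=16..17: none
  a=18: (18, -16, 61), (18, 16, 61)  [2]
  a=19: (19, -14, 57), (19, 14, 57)  [2]
  a=20: none
  a=21: (21, -20, 54), (21, -8, 50), (21, 8, 50), (21, 20, 54)  [4]
  a=22: (22, 0, 47)  [1]
  a=23: (23, -2, 45), (23, 2, 45)  [2]
  a=24: none
  a=25: (25, -8, 42), (25, 8, 42)  [2]
  a=26: none
  a=27: (27, -20, 42), (27, 20, 42)  [2]
  a=28..29: none
  a=30: (30, -28, 41), (30, -8, 35), (30, 8, 35), (30, 28, 41)  [4]
  a=31: (31, -24, 38), (31, 24, 38)  [2]
  a=32: none
  a=33: (33, -22, 35), (33, 22, 35)  [2]
  a=34..37: none
Total reduced forms: 1 + 1 + 2 + 2 + 2 + 2 + 2 + 2 + 1 + 2 + 4 + 2 + 2 + 4 + 1 + 2 + 2 + 2 + 4 + 2 + 2 = 44
h = 44

44


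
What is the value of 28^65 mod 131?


p = 131 is prime and the exponent is (p-1)/2 = 65, so by Euler's criterion 28^65 = (28/131) = +1 or -1 mod 131.
Compute by square-and-multiply:
  65 = 64 + 1 (binary 1000001)
  Repeated squaring mod 131: 28^1 = 28, 28^2 = 129, 28^4 = 4, 28^8 = 16, 28^16 = 125, 28^32 = 36, 28^64 = 117
  28^65 = 28^64 * 28^1 = 117 * 28 mod 131
    117 * 28 = 3276 = 1 mod 131
  28^65 = 1 mod 131
Result 1: 28 is a quadratic residue mod 131.
28^65 mod 131 = 1

1


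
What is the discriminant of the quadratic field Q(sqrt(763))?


For K = Q(sqrt(d)) with d squarefree: disc(K) = d if d = 1 mod 4, and disc(K) = 4d if d = 2 or 3 mod 4.
Here d = 763, and d mod 4 = 3.
d = 3 mod 4, not 1 (O_K = Z[sqrt(d)]), so disc(K) = 4d = 4 * (763) = 3052

3052


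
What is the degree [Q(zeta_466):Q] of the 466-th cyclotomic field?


The degree equals Euler's totient phi(466).
466 = 2 * 233
phi(466) = 232

232


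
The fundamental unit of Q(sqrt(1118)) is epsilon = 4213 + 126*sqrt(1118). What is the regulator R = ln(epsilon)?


epsilon = 4213 + 126*sqrt(1118)
= 8425.9999
R = ln(8425.9999)
= 9.0391

9.0391


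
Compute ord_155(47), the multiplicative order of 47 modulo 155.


We want ord_155(47), the smallest k >= 1 with 47^k = 1 mod 155.
n = 155 = 5 * 31, phi(155) = 120; the order divides phi(n).
Divisors of 120: 1, 2, 3, 4, 5, 6, 8, 10, 12, 15, 20, 24, 30, 40, 60, 120
Repeated squaring mod 155: 47^1 = 47, 47^2 = 39, 47^4 = 126, 47^8 = 66, 47^16 = 16, 47^32 = 101, 47^64 = 126
Test divisors in increasing order:
  k=1: 47^1 = 47 mod 155
  k=2: 47^2 = 39 mod 155
  k=3: 47^3 = 39 * 47 = 128 mod 155
  k=4: 47^4 = 126 mod 155
  k=5: 47^5 = 126 * 47 = 32 mod 155
  k=6: 47^6 = 126 * 39 = 109 mod 155
  k=8: 47^8 = 66 mod 155
  k=10: 47^10 = 66 * 39 = 94 mod 155
  k=12: 47^12 = 66 * 126 = 101 mod 155
  k=15: 47^15 = 66 * 126 * 39 * 47 = 63 mod 155
  k=20: 47^20 = 16 * 126 = 1 mod 155  <- first divisor giving 1
Order = 20

20


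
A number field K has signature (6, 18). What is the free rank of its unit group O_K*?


By Dirichlet's unit theorem:
rank = r1 + r2 - 1
= 6 + 18 - 1
= 23

23


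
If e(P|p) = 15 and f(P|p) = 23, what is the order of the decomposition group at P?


|D_P| = e * f
= 15 * 23
= 345

345


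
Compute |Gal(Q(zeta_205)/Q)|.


|Gal(Q(zeta_205)/Q)| = phi(205)
= 160

160


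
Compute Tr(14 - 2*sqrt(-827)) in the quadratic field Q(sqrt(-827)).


Tr(a + b*sqrt(d)) = (a + b*sqrt(d)) + (a - b*sqrt(d)) = 2a
= 2 * (14)
= 28

28


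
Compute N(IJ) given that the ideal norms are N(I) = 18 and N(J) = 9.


N(IJ) = N(I) * N(J)
= 18 * 9
= 162

162


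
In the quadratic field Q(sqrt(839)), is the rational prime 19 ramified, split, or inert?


K = Q(sqrt(839)). Since d mod 4 = 3, disc(K) = 3356.
Check p | disc: 3356 mod 19 = 12.
p does not divide disc. Compute Legendre symbol (d/p):
3^((19-1)/2) mod 19 = -1
(d/p) = -1, so p is inert: (p) stays prime with e=1, f=2, g=1.
Therefore p is inert.

inert


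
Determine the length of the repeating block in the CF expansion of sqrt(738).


Run the CF algorithm for sqrt(738).
a_0 = floor(sqrt(738)) = 27; set m_0=0, q_0=1.
Recurrence: m' = q*a - m,  q' = (d - m'^2)/q,  a' = floor((a_0 + m')/q').
  step 1: m=27, q=9, a=6
  step 2: m=27, q=1, a=54
a_2 = 2*a_0 = 54, so the period closes here.
sqrt(738) = [27; 6, 54]
Period length = 2

2


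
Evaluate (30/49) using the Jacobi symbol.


Compute (30/49) via quadratic reciprocity:
  pull out 2: (2/49) = +1  (since 49 mod 8 = 1)
  reciprocity: (15/49) -> +(49/15)
  reduce: (4/15)
  pull out 2: (2/15) = +1  (since 15 mod 8 = 7)
  pull out 2: (2/15) = +1  (since 15 mod 8 = 7)
  (1/15) = 1
Product of signs = 1

1


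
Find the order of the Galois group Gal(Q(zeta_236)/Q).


|Gal(Q(zeta_236)/Q)| = phi(236)
= 116

116


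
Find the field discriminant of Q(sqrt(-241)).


For K = Q(sqrt(d)) with d squarefree: disc(K) = d if d = 1 mod 4, and disc(K) = 4d if d = 2 or 3 mod 4.
Here d = -241, and d mod 4 = 3.
d = 3 mod 4, not 1 (O_K = Z[sqrt(d)]), so disc(K) = 4d = 4 * (-241) = -964

-964


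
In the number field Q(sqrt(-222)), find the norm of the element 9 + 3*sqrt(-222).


N(a + b*sqrt(d)) = a^2 - d*b^2
= (9)^2 - (-222)*(3)^2
= 81 + 1998
= 2079

2079


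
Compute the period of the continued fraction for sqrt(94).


Run the CF algorithm for sqrt(94).
a_0 = floor(sqrt(94)) = 9; set m_0=0, q_0=1.
Recurrence: m' = q*a - m,  q' = (d - m'^2)/q,  a' = floor((a_0 + m')/q').
  step 1: m=9, q=13, a=1
  step 2: m=4, q=6, a=2
  step 3: m=8, q=5, a=3
  step 4: m=7, q=9, a=1
  step 5: m=2, q=10, a=1
  step 6: m=8, q=3, a=5
  step 7: m=7, q=15, a=1
  step 8: m=8, q=2, a=8
  step 9: m=8, q=15, a=1
  step 10: m=7, q=3, a=5
  step 11: m=8, q=10, a=1
  step 12: m=2, q=9, a=1
  step 13: m=7, q=5, a=3
  step 14: m=8, q=6, a=2
  step 15: m=4, q=13, a=1
  step 16: m=9, q=1, a=18
a_16 = 2*a_0 = 18, so the period closes here.
sqrt(94) = [9; 1, 2, 3, 1, 1, 5, 1, 8, 1, 5, 1, 1, 3, 2, 1, 18]
Period length = 16

16


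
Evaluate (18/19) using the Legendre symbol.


p = 19 is prime, so compute (18/19) with the reciprocity algorithm (Jacobi-symbol steps: pull out 2s via (2/n), flip via reciprocity, reduce):
  pull out 2: (2/19) = -1  (since 19 mod 8 = 3)
  reciprocity: (9/19) -> +(19/9)
  reduce: (1/9)
  (1/9) = 1
Product of signs = -1
(18/19) = -1

-1


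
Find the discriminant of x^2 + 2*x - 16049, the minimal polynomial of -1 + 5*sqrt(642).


The element -1 + 5*sqrt(642) has minimal polynomial:
x^2 + 2*x - 16049
Discriminant = (2)^2 - 4*(-16049)
= 4 + 64196
= 64200

64200


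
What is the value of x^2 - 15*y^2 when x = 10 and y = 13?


x^2 - d*y^2
= 10^2 - 15*13^2
= 100 - 2535
= -2435

-2435


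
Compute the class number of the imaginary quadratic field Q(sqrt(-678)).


K = Q(sqrt(-678)). d mod 4 = 2, so D = disc(K) = 4d = -2712
h(K) equals the number of primitive reduced positive-definite forms (a, b, c) = a*x^2 + b*x*y + c*y^2 with b^2 - 4ac = D,
where reduced means |b| <= a <= c, with b >= 0 whenever |b| = a or a = c, and primitive means gcd(a, b, c) = 1.
Reduced forces 3a^2 <= |D| = 2712, so 1 <= a <= 30; b must have the parity of D, and c = (b^2 - D)/(4a) must be an integer >= a.
Enumerate a = 1..30, b in [-a, a]:
  a=1: (1, 0, 678)  [1]
  a=2: (2, 0, 339)  [1]
  a=3: (3, 0, 226)  [1]
  a=4..5: none
  a=6: (6, 0, 113)  [1]
  a=7: (7, -2, 97), (7, 2, 97)  [2]
  a=8..10: none
  a=11: (11, -4, 62), (11, 4, 62)  [2]
  a=12..13: none
  a=14: (14, -12, 51), (14, 12, 51)  [2]
  a=15..16: none
  a=17: (17, -12, 42), (17, 12, 42)  [2]
  a=18: none
  a=19: (19, -10, 37), (19, 10, 37)  [2]
  a=20: none
  a=21: (21, -12, 34), (21, 12, 34)  [2]
  a=22: (22, -4, 31), (22, 4, 31)  [2]
  a=23: (23, -18, 33), (23, 18, 33)  [2]
  a=24..30: none
Total reduced forms: 1 + 1 + 1 + 1 + 2 + 2 + 2 + 2 + 2 + 2 + 2 + 2 = 20
h = 20

20


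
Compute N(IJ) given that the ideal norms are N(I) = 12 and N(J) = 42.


N(IJ) = N(I) * N(J)
= 12 * 42
= 504

504


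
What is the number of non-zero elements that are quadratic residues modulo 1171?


For prime p, the number of non-zero quadratic residues is (p-1)/2.
= (1171-1)/2
= 585

585


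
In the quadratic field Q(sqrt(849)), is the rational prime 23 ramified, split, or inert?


K = Q(sqrt(849)). Since d mod 4 = 1, disc(K) = 849.
Check p | disc: 849 mod 23 = 21.
p does not divide disc. Compute Legendre symbol (d/p):
21^((23-1)/2) mod 23 = -1
(d/p) = -1, so p is inert: (p) stays prime with e=1, f=2, g=1.
Therefore p is inert.

inert


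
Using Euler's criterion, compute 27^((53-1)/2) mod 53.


p = 53 is prime and the exponent is (p-1)/2 = 26, so by Euler's criterion 27^26 = (27/53) = +1 or -1 mod 53.
Compute by square-and-multiply:
  26 = 16 + 8 + 2 (binary 11010)
  Repeated squaring mod 53: 27^1 = 27, 27^2 = 40, 27^4 = 10, 27^8 = 47, 27^16 = 36
  27^26 = 27^16 * 27^8 * 27^2 = 36 * 47 * 40 mod 53
    36 * 47 = 1692 = 49 mod 53
    49 * 40 = 1960 = 52 mod 53
  27^26 = 52 mod 53
Result 52 = p - 1 = -1 mod 53: 27 is a quadratic non-residue mod 53. As a residue in [0, p-1] the value is 52.
27^26 mod 53 = 52

52


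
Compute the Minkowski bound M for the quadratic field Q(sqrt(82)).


d = 82, d mod 4 = 2, so disc(K) = 4d = 328; |disc(K)| = 328
Real quadratic field, so n = 2, s = r2 = 0, r1 = 2
M = (n!/n^n) * (4/pi)^s * sqrt(|disc(K)|) = (2!/2^2) * (4/pi)^0 * sqrt(328)
= 0.5 * 1.000000 * 18.110770
= 9.0554

9.0554


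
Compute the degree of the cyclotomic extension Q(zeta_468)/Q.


The degree equals Euler's totient phi(468).
468 = 2^2 * 3^2 * 13
phi(468) = 144

144


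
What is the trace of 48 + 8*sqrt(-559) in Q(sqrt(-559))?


Tr(a + b*sqrt(d)) = (a + b*sqrt(d)) + (a - b*sqrt(d)) = 2a
= 2 * (48)
= 96

96


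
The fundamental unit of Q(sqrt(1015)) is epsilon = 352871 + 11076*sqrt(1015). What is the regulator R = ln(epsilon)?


epsilon = 352871 + 11076*sqrt(1015)
= 705742.0000
R = ln(705742.0000)
= 13.4670

13.4670


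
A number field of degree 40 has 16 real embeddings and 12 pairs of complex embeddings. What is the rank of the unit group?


By Dirichlet's unit theorem:
rank = r1 + r2 - 1
= 16 + 12 - 1
= 27

27


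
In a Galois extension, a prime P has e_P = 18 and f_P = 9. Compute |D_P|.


|D_P| = e * f
= 18 * 9
= 162

162


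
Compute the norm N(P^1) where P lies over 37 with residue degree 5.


N(P^a) = p^(a*f)
= 37^(1*5)
= 37^5
= 69343957

69343957


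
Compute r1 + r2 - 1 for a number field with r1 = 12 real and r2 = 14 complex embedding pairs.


By Dirichlet's unit theorem:
rank = r1 + r2 - 1
= 12 + 14 - 1
= 25

25


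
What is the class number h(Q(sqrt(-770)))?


K = Q(sqrt(-770)). d mod 4 = 2, so D = disc(K) = 4d = -3080
h(K) equals the number of primitive reduced positive-definite forms (a, b, c) = a*x^2 + b*x*y + c*y^2 with b^2 - 4ac = D,
where reduced means |b| <= a <= c, with b >= 0 whenever |b| = a or a = c, and primitive means gcd(a, b, c) = 1.
Reduced forces 3a^2 <= |D| = 3080, so 1 <= a <= 32; b must have the parity of D, and c = (b^2 - D)/(4a) must be an integer >= a.
Enumerate a = 1..32, b in [-a, a]:
  a=1: (1, 0, 770)  [1]
  a=2: (2, 0, 385)  [1]
  a=3: (3, -2, 257), (3, 2, 257)  [2]
  a=4: none
  a=5: (5, 0, 154)  [1]
  a=6: (6, -4, 129), (6, 4, 129)  [2]
  a=7: (7, 0, 110)  [1]
  a=8: none
  a=9: (9, -4, 86), (9, 4, 86)  [2]
  a=10: (10, 0, 77)  [1]
  a=11: (11, 0, 70)  [1]
  a=12: none
  a=13: (13, -12, 62), (13, 12, 62)  [2]
  a=14: (14, 0, 55)  [1]
  a=15: (15, -10, 53), (15, 10, 53)  [2]
  a=16..17: none
  a=18: (18, -4, 43), (18, 4, 43)  [2]
  a=19: (19, -6, 41), (19, 6, 41)  [2]
  a=20: none
  a=21: (21, -14, 39), (21, 14, 39)  [2]
  a=22: (22, 0, 35)  [1]
  a=23: (23, -18, 37), (23, 18, 37)  [2]
  a=24..25: none
  a=26: (26, -12, 31), (26, 12, 31)  [2]
  a=27: (27, -22, 33), (27, 22, 33)  [2]
  a=28: none
  a=29: (29, -20, 30), (29, 20, 30)  [2]
  a=30..32: none
Total reduced forms: 1 + 1 + 2 + 1 + 2 + 1 + 2 + 1 + 1 + 2 + 1 + 2 + 2 + 2 + 2 + 1 + 2 + 2 + 2 + 2 = 32
h = 32

32


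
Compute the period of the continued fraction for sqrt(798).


Run the CF algorithm for sqrt(798).
a_0 = floor(sqrt(798)) = 28; set m_0=0, q_0=1.
Recurrence: m' = q*a - m,  q' = (d - m'^2)/q,  a' = floor((a_0 + m')/q').
  step 1: m=28, q=14, a=4
  step 2: m=28, q=1, a=56
a_2 = 2*a_0 = 56, so the period closes here.
sqrt(798) = [28; 4, 56]
Period length = 2

2


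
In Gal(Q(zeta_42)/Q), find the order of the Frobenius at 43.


The Frobenius at p in Gal(Q(zeta_n)/Q) = (Z/nZ)* is the class of p, so its order is ord_42(43), the smallest k >= 1 with 43^k = 1 mod 42.
n = 42 = 2 * 3 * 7, phi(42) = 12; the order divides phi(n).
Divisors of 12: 1, 2, 3, 4, 6, 12
Repeated squaring mod 42: 43^1 = 1, 43^2 = 1, 43^4 = 1, 43^8 = 1
Test divisors in increasing order:
  k=1: 43^1 = 1 mod 42  <- first divisor giving 1
Order = 1

1


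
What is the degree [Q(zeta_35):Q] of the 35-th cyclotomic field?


The degree equals Euler's totient phi(35).
35 = 5 * 7
phi(35) = 24

24


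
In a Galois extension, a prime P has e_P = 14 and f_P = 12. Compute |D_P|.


|D_P| = e * f
= 14 * 12
= 168

168


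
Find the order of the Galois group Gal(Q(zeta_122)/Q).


|Gal(Q(zeta_122)/Q)| = phi(122)
= 60

60


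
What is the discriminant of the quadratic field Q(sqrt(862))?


For K = Q(sqrt(d)) with d squarefree: disc(K) = d if d = 1 mod 4, and disc(K) = 4d if d = 2 or 3 mod 4.
Here d = 862, and d mod 4 = 2.
d = 2 mod 4, not 1 (O_K = Z[sqrt(d)]), so disc(K) = 4d = 4 * (862) = 3448

3448


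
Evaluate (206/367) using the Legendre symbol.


p = 367 is prime, so compute (206/367) with the reciprocity algorithm (Jacobi-symbol steps: pull out 2s via (2/n), flip via reciprocity, reduce):
  pull out 2: (2/367) = +1  (since 367 mod 8 = 7)
  reciprocity: (103/367) -> -(367/103)
  reduce: (58/103)
  pull out 2: (2/103) = +1  (since 103 mod 8 = 7)
  reciprocity: (29/103) -> +(103/29)
  reduce: (16/29)
  pull out 2: (2/29) = -1  (since 29 mod 8 = 5)
  pull out 2: (2/29) = -1  (since 29 mod 8 = 5)
  pull out 2: (2/29) = -1  (since 29 mod 8 = 5)
  pull out 2: (2/29) = -1  (since 29 mod 8 = 5)
  (1/29) = 1
Product of signs = -1
(206/367) = -1

-1


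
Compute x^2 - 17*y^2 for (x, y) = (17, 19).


x^2 - d*y^2
= 17^2 - 17*19^2
= 289 - 6137
= -5848

-5848


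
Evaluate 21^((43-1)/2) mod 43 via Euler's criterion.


p = 43 is prime and the exponent is (p-1)/2 = 21, so by Euler's criterion 21^21 = (21/43) = +1 or -1 mod 43.
Compute by square-and-multiply:
  21 = 16 + 4 + 1 (binary 10101)
  Repeated squaring mod 43: 21^1 = 21, 21^2 = 11, 21^4 = 35, 21^8 = 21, 21^16 = 11
  21^21 = 21^16 * 21^4 * 21^1 = 11 * 35 * 21 mod 43
    11 * 35 = 385 = 41 mod 43
    41 * 21 = 861 = 1 mod 43
  21^21 = 1 mod 43
Result 1: 21 is a quadratic residue mod 43.
21^21 mod 43 = 1

1


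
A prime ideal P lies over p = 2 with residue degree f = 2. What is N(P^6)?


N(P^a) = p^(a*f)
= 2^(6*2)
= 2^12
= 4096

4096


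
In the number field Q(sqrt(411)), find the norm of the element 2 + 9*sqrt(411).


N(a + b*sqrt(d)) = a^2 - d*b^2
= (2)^2 - (411)*(9)^2
= 4 - 33291
= -33287

-33287


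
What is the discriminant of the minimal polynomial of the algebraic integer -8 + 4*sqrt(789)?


The element -8 + 4*sqrt(789) has minimal polynomial:
x^2 + 16*x - 12560
Discriminant = (16)^2 - 4*(-12560)
= 256 + 50240
= 50496

50496


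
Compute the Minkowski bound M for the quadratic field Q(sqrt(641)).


d = 641, d mod 4 = 1, so disc(K) = d = 641; |disc(K)| = 641
Real quadratic field, so n = 2, s = r2 = 0, r1 = 2
M = (n!/n^n) * (4/pi)^s * sqrt(|disc(K)|) = (2!/2^2) * (4/pi)^0 * sqrt(641)
= 0.5 * 1.000000 * 25.317978
= 12.6590

12.6590


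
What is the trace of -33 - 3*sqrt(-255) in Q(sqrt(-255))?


Tr(a + b*sqrt(d)) = (a + b*sqrt(d)) + (a - b*sqrt(d)) = 2a
= 2 * (-33)
= -66

-66


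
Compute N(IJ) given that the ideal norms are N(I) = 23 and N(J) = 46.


N(IJ) = N(I) * N(J)
= 23 * 46
= 1058

1058


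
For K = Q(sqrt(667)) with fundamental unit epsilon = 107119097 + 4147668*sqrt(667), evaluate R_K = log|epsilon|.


epsilon = 107119097 + 4147668*sqrt(667)
= 2.1424e+08
R = ln(2.1424e+08)
= 19.1826

19.1826


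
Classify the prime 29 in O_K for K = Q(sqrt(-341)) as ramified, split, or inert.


K = Q(sqrt(-341)). Since d mod 4 = 3, disc(K) = -1364.
Check p | disc: -1364 mod 29 = 28.
p does not divide disc. Compute Legendre symbol (d/p):
7^((29-1)/2) mod 29 = 1
(d/p) = 1, so p splits: (p) = P*P' with e=1, f=1, g=2.
Therefore p is split.

split


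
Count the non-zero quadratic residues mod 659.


For prime p, the number of non-zero quadratic residues is (p-1)/2.
= (659-1)/2
= 329

329


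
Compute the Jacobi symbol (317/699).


Compute (317/699) via quadratic reciprocity:
  reciprocity: (317/699) -> +(699/317)
  reduce: (65/317)
  reciprocity: (65/317) -> +(317/65)
  reduce: (57/65)
  reciprocity: (57/65) -> +(65/57)
  reduce: (8/57)
  pull out 2: (2/57) = +1  (since 57 mod 8 = 1)
  pull out 2: (2/57) = +1  (since 57 mod 8 = 1)
  pull out 2: (2/57) = +1  (since 57 mod 8 = 1)
  (1/57) = 1
Product of signs = 1

1


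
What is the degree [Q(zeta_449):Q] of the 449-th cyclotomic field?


The degree equals Euler's totient phi(449).
449 = 449
phi(449) = 448

448


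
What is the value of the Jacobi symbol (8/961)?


Compute (8/961) via quadratic reciprocity:
  pull out 2: (2/961) = +1  (since 961 mod 8 = 1)
  pull out 2: (2/961) = +1  (since 961 mod 8 = 1)
  pull out 2: (2/961) = +1  (since 961 mod 8 = 1)
  (1/961) = 1
Product of signs = 1

1


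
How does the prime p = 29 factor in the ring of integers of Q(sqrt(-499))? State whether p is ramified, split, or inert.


K = Q(sqrt(-499)). Since d mod 4 = 1, disc(K) = -499.
Check p | disc: -499 mod 29 = 23.
p does not divide disc. Compute Legendre symbol (d/p):
23^((29-1)/2) mod 29 = 1
(d/p) = 1, so p splits: (p) = P*P' with e=1, f=1, g=2.
Therefore p is split.

split


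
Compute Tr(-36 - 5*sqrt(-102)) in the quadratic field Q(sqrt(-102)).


Tr(a + b*sqrt(d)) = (a + b*sqrt(d)) + (a - b*sqrt(d)) = 2a
= 2 * (-36)
= -72

-72


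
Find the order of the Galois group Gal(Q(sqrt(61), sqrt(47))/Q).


The 2 square roots of distinct primes are multiplicatively independent over Q,
so [K:Q] = 2^2 and Gal(K/Q) is isomorphic to (Z/2Z)^2.
|Gal| = 2^2 = 4

4


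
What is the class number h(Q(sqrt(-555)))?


K = Q(sqrt(-555)). d mod 4 = 1, so D = disc(K) = d = -555
h(K) equals the number of primitive reduced positive-definite forms (a, b, c) = a*x^2 + b*x*y + c*y^2 with b^2 - 4ac = D,
where reduced means |b| <= a <= c, with b >= 0 whenever |b| = a or a = c, and primitive means gcd(a, b, c) = 1.
Reduced forces 3a^2 <= |D| = 555, so 1 <= a <= 13; b must have the parity of D, and c = (b^2 - D)/(4a) must be an integer >= a.
Enumerate a = 1..13, b in [-a, a]:
  a=1: (1, 1, 139)  [1]
  a=2: none
  a=3: (3, 3, 47)  [1]
  a=4: none
  a=5: (5, 5, 29)  [1]
  a=6..12: none
  a=13: (13, 11, 13)  [1]
Total reduced forms: 1 + 1 + 1 + 1 = 4
h = 4

4


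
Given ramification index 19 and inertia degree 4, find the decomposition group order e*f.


|D_P| = e * f
= 19 * 4
= 76

76


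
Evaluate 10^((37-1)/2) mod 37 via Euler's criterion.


p = 37 is prime and the exponent is (p-1)/2 = 18, so by Euler's criterion 10^18 = (10/37) = +1 or -1 mod 37.
Compute by square-and-multiply:
  18 = 16 + 2 (binary 10010)
  Repeated squaring mod 37: 10^1 = 10, 10^2 = 26, 10^4 = 10, 10^8 = 26, 10^16 = 10
  10^18 = 10^16 * 10^2 = 10 * 26 mod 37
    10 * 26 = 260 = 1 mod 37
  10^18 = 1 mod 37
Result 1: 10 is a quadratic residue mod 37.
10^18 mod 37 = 1

1


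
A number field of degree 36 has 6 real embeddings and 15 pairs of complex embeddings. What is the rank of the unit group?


By Dirichlet's unit theorem:
rank = r1 + r2 - 1
= 6 + 15 - 1
= 20

20


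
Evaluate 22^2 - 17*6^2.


x^2 - d*y^2
= 22^2 - 17*6^2
= 484 - 612
= -128

-128


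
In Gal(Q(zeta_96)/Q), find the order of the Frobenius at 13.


The Frobenius at p in Gal(Q(zeta_n)/Q) = (Z/nZ)* is the class of p, so its order is ord_96(13), the smallest k >= 1 with 13^k = 1 mod 96.
n = 96 = 2^5 * 3, phi(96) = 32; the order divides phi(n).
Divisors of 32: 1, 2, 4, 8, 16, 32
Repeated squaring mod 96: 13^1 = 13, 13^2 = 73, 13^4 = 49, 13^8 = 1, 13^16 = 1, 13^32 = 1
Test divisors in increasing order:
  k=1: 13^1 = 13 mod 96
  k=2: 13^2 = 73 mod 96
  k=4: 13^4 = 49 mod 96
  k=8: 13^8 = 1 mod 96  <- first divisor giving 1
Order = 8

8


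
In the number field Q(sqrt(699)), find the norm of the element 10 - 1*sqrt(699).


N(a + b*sqrt(d)) = a^2 - d*b^2
= (10)^2 - (699)*(-1)^2
= 100 - 699
= -599

-599


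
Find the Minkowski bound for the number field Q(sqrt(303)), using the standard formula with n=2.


d = 303, d mod 4 = 3, so disc(K) = 4d = 1212; |disc(K)| = 1212
Real quadratic field, so n = 2, s = r2 = 0, r1 = 2
M = (n!/n^n) * (4/pi)^s * sqrt(|disc(K)|) = (2!/2^2) * (4/pi)^0 * sqrt(1212)
= 0.5 * 1.000000 * 34.813790
= 17.4069

17.4069


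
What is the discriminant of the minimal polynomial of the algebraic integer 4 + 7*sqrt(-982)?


The element 4 + 7*sqrt(-982) has minimal polynomial:
x^2 - 8*x + 48134
Discriminant = (-8)^2 - 4*(48134)
= 64 - 192536
= -192472

-192472


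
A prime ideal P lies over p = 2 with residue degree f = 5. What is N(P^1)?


N(P^a) = p^(a*f)
= 2^(1*5)
= 2^5
= 32

32


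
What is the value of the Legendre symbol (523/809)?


p = 809 is prime, so compute (523/809) with the reciprocity algorithm (Jacobi-symbol steps: pull out 2s via (2/n), flip via reciprocity, reduce):
  reciprocity: (523/809) -> +(809/523)
  reduce: (286/523)
  pull out 2: (2/523) = -1  (since 523 mod 8 = 3)
  reciprocity: (143/523) -> -(523/143)
  reduce: (94/143)
  pull out 2: (2/143) = +1  (since 143 mod 8 = 7)
  reciprocity: (47/143) -> -(143/47)
  reduce: (2/47)
  pull out 2: (2/47) = +1  (since 47 mod 8 = 7)
  (1/47) = 1
Product of signs = -1
(523/809) = -1

-1


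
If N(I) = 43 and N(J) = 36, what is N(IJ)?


N(IJ) = N(I) * N(J)
= 43 * 36
= 1548

1548


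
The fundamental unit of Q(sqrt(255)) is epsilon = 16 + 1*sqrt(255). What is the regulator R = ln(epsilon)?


epsilon = 16 + 1*sqrt(255)
= 31.9687
R = ln(31.9687)
= 3.4648

3.4648


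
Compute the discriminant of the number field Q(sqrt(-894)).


For K = Q(sqrt(d)) with d squarefree: disc(K) = d if d = 1 mod 4, and disc(K) = 4d if d = 2 or 3 mod 4.
Here d = -894, and d mod 4 = 2.
d = 2 mod 4, not 1 (O_K = Z[sqrt(d)]), so disc(K) = 4d = 4 * (-894) = -3576

-3576


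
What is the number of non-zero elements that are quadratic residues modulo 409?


For prime p, the number of non-zero quadratic residues is (p-1)/2.
= (409-1)/2
= 204

204


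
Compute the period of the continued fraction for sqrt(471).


Run the CF algorithm for sqrt(471).
a_0 = floor(sqrt(471)) = 21; set m_0=0, q_0=1.
Recurrence: m' = q*a - m,  q' = (d - m'^2)/q,  a' = floor((a_0 + m')/q').
  step 1: m=21, q=30, a=1
  step 2: m=9, q=13, a=2
  step 3: m=17, q=14, a=2
  step 4: m=11, q=25, a=1
  step 5: m=14, q=11, a=3
  step 6: m=19, q=10, a=4
  step 7: m=21, q=3, a=14
  step 8: m=21, q=10, a=4
  step 9: m=19, q=11, a=3
  step 10: m=14, q=25, a=1
  step 11: m=11, q=14, a=2
  step 12: m=17, q=13, a=2
  step 13: m=9, q=30, a=1
  step 14: m=21, q=1, a=42
a_14 = 2*a_0 = 42, so the period closes here.
sqrt(471) = [21; 1, 2, 2, 1, 3, 4, 14, 4, 3, 1, 2, 2, 1, 42]
Period length = 14

14


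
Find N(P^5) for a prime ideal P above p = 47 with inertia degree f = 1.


N(P^a) = p^(a*f)
= 47^(5*1)
= 47^5
= 229345007

229345007


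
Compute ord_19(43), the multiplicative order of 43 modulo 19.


We want ord_19(43), the smallest k >= 1 with 43^k = 1 mod 19.
n = 19 = 19, phi(19) = 18; the order divides phi(n).
Divisors of 18: 1, 2, 3, 6, 9, 18
Repeated squaring mod 19: 43^1 = 5, 43^2 = 6, 43^4 = 17, 43^8 = 4, 43^16 = 16
Test divisors in increasing order:
  k=1: 43^1 = 5 mod 19
  k=2: 43^2 = 6 mod 19
  k=3: 43^3 = 6 * 5 = 11 mod 19
  k=6: 43^6 = 17 * 6 = 7 mod 19
  k=9: 43^9 = 4 * 5 = 1 mod 19  <- first divisor giving 1
Order = 9

9


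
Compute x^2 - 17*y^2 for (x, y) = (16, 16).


x^2 - d*y^2
= 16^2 - 17*16^2
= 256 - 4352
= -4096

-4096


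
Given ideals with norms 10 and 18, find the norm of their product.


N(IJ) = N(I) * N(J)
= 10 * 18
= 180

180


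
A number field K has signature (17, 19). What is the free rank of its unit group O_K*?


By Dirichlet's unit theorem:
rank = r1 + r2 - 1
= 17 + 19 - 1
= 35

35


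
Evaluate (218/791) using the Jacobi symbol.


Compute (218/791) via quadratic reciprocity:
  pull out 2: (2/791) = +1  (since 791 mod 8 = 7)
  reciprocity: (109/791) -> +(791/109)
  reduce: (28/109)
  pull out 2: (2/109) = -1  (since 109 mod 8 = 5)
  pull out 2: (2/109) = -1  (since 109 mod 8 = 5)
  reciprocity: (7/109) -> +(109/7)
  reduce: (4/7)
  pull out 2: (2/7) = +1  (since 7 mod 8 = 7)
  pull out 2: (2/7) = +1  (since 7 mod 8 = 7)
  (1/7) = 1
Product of signs = 1

1


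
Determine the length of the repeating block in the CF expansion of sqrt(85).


Run the CF algorithm for sqrt(85).
a_0 = floor(sqrt(85)) = 9; set m_0=0, q_0=1.
Recurrence: m' = q*a - m,  q' = (d - m'^2)/q,  a' = floor((a_0 + m')/q').
  step 1: m=9, q=4, a=4
  step 2: m=7, q=9, a=1
  step 3: m=2, q=9, a=1
  step 4: m=7, q=4, a=4
  step 5: m=9, q=1, a=18
a_5 = 2*a_0 = 18, so the period closes here.
sqrt(85) = [9; 4, 1, 1, 4, 18]
Period length = 5

5


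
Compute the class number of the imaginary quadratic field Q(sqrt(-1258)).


K = Q(sqrt(-1258)). d mod 4 = 2, so D = disc(K) = 4d = -5032
h(K) equals the number of primitive reduced positive-definite forms (a, b, c) = a*x^2 + b*x*y + c*y^2 with b^2 - 4ac = D,
where reduced means |b| <= a <= c, with b >= 0 whenever |b| = a or a = c, and primitive means gcd(a, b, c) = 1.
Reduced forces 3a^2 <= |D| = 5032, so 1 <= a <= 40; b must have the parity of D, and c = (b^2 - D)/(4a) must be an integer >= a.
Enumerate a = 1..40, b in [-a, a]:
  a=1: (1, 0, 1258)  [1]
  a=2: (2, 0, 629)  [1]
  a=3..6: none
  a=7: (7, -6, 181), (7, 6, 181)  [2]
  a=8..12: none
  a=13: (13, -8, 98), (13, 8, 98)  [2]
  a=14: (14, -8, 91), (14, 8, 91)  [2]
  a=15..16: none
  a=17: (17, 0, 74)  [1]
  a=18..25: none
  a=26: (26, -8, 49), (26, 8, 49)  [2]
  a=27..33: none
  a=34: (34, 0, 37)  [1]
  a=35..40: none
Total reduced forms: 1 + 1 + 2 + 2 + 2 + 1 + 2 + 1 = 12
h = 12

12


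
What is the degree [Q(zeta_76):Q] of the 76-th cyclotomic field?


The degree equals Euler's totient phi(76).
76 = 2^2 * 19
phi(76) = 36

36


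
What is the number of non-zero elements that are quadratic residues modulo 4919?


For prime p, the number of non-zero quadratic residues is (p-1)/2.
= (4919-1)/2
= 2459

2459


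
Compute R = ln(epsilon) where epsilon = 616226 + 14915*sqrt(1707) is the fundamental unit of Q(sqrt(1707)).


epsilon = 616226 + 14915*sqrt(1707)
= 1.2325e+06
R = ln(1.2325e+06)
= 14.0245

14.0245


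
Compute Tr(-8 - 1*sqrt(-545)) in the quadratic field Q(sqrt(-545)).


Tr(a + b*sqrt(d)) = (a + b*sqrt(d)) + (a - b*sqrt(d)) = 2a
= 2 * (-8)
= -16

-16


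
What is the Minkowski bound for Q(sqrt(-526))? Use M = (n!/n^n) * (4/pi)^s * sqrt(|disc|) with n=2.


d = -526, d mod 4 = 2, so disc(K) = 4d = -2104; |disc(K)| = 2104
Imaginary quadratic field, so n = 2, s = r2 = 1, r1 = 0
M = (n!/n^n) * (4/pi)^s * sqrt(|disc(K)|) = (2!/2^2) * (4/pi)^1 * sqrt(2104)
= 0.5 * 1.273240 * 45.869380
= 29.2014

29.2014


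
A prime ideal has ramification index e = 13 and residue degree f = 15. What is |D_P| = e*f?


|D_P| = e * f
= 13 * 15
= 195

195


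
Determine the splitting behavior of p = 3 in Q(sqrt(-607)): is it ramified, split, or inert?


K = Q(sqrt(-607)). Since d mod 4 = 1, disc(K) = -607.
Check p | disc: -607 mod 3 = 2.
p does not divide disc. Compute Legendre symbol (d/p):
2^((3-1)/2) mod 3 = -1
(d/p) = -1, so p is inert: (p) stays prime with e=1, f=2, g=1.
Therefore p is inert.

inert
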